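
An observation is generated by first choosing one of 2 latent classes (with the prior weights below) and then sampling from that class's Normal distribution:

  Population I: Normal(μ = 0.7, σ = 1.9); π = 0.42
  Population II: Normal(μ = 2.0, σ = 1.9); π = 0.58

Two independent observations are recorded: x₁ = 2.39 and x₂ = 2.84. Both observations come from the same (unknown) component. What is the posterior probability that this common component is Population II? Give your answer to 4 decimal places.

P(component k | x) = π_k·f_k(x) / marginal(x), where marginal(x) = Σ_j π_j·f_j(x).
Since both observations come from the same component, the likelihood for component k is f_k(x₁)·f_k(x₂).
  f_I = [(1/(1.9·√(2π)))·exp(−(2.39−0.7)²/(2·1.9²)) = 0.209970·exp(-0.39558) = 0.14137] × [0.111349] = 0.0157414
  f_II = [(1/(1.9·√(2π)))·exp(−(2.39−2.0)²/(2·1.9²)) = 0.209970·exp(-0.02107) = 0.205593] × [0.19042] = 0.039149
Unnormalised posteriors:
  π_I·f_I = 0.42 × 0.0157414 = 0.00661139
  π_II·f_II = 0.58 × 0.039149 = 0.0227064
Normaliser: 0.00661139 + 0.0227064 = 0.0293178
P(Population II | x) = 0.0227064 / 0.0293178 ≈ 0.7745

0.7745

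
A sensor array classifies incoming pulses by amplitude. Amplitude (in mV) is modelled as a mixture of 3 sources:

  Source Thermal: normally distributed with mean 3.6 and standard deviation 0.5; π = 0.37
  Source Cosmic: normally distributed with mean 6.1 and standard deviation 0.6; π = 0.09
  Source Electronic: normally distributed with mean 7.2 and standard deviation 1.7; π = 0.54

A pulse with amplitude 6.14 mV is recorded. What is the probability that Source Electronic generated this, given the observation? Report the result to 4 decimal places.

0.6360

Posterior ∝ prior × likelihood, so P(k | x) ∝ π_k f_k(x); normalise over all components.
Normal densities:
  p_Thermal = 1.98679e-06
  p_Cosmic = 0.663428
  p_Electronic = 0.193213
Multiply by the mixture weights:
  π_Thermal·p_Thermal = 0.37 × 1.98679e-06 = 7.35112e-07
  π_Cosmic·p_Cosmic = 0.09 × 0.663428 = 0.0597085
  π_Electronic·p_Electronic = 0.54 × 0.193213 = 0.104335
Marginal: 7.35112e-07 + 0.0597085 + 0.104335 = 0.164044
P(Source Electronic | x) = 0.104335 / 0.164044 ≈ 0.6360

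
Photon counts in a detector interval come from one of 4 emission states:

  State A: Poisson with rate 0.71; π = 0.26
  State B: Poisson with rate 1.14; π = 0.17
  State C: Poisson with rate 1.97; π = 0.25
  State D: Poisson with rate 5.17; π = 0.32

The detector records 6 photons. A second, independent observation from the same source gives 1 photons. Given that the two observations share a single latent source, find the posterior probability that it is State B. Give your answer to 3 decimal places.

By Bayes' theorem, P(k | x) = w_k f_k(x) / Σ_j w_j f_j(x).
Since both observations come from the same component, the likelihood for component k is f_k(x₁)·f_k(x₂).
  p_A = [8.74719e-05] × [0.349067] = 3.05336e-05
  p_B = [0.000974992] × [0.364594] = 0.000355476
  p_C = [0.0113215] × [0.27473] = 0.00311036
  p_D = [0.150768] × [0.0293892] = 0.00443095
Weight by the priors:
  w_A·p_A = 0.26 × 3.05336e-05 = 7.93873e-06
  w_B·p_B = 0.17 × 0.000355476 = 6.04309e-05
  w_C·p_C = 0.25 × 0.00311036 = 0.00077759
  w_D·p_D = 0.32 × 0.00443095 = 0.0014179
Evidence: 7.93873e-06 + 6.04309e-05 + 0.00077759 + 0.0014179 = 0.00226386
P(State B | data) = 6.04309e-05 / 0.00226386 ≈ 0.027

0.027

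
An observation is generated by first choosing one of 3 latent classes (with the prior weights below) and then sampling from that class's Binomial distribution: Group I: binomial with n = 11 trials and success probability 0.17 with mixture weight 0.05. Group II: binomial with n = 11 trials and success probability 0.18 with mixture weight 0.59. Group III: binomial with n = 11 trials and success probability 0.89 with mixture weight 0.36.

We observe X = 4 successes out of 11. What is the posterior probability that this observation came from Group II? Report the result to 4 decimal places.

0.9314

The responsibility of component k is π_k f_k(x) divided by Σ_j π_j f_j(x).
Component likelihoods at x = 4 successes out of 11:
  L_I = 0.0747922
  L_II = 0.0863577
  L_III = 4.03481e-05
Unnormalised posteriors:
  π_I·L_I = 0.05 × 0.0747922 = 0.00373961
  π_II·L_II = 0.59 × 0.0863577 = 0.050951
  π_III·L_III = 0.36 × 4.03481e-05 = 1.45253e-05
Marginal: 0.00373961 + 0.050951 + 1.45253e-05 = 0.0547052
Responsibility of Group II: 0.050951 / 0.0547052 ≈ 0.9314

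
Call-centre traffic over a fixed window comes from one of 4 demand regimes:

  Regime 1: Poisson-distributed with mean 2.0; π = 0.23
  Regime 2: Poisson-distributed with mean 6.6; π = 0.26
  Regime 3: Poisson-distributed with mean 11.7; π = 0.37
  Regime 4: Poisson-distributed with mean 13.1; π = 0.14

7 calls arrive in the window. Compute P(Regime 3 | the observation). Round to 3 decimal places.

0.299

Posterior ∝ prior × likelihood, so P(k | x) ∝ P(Z=k) f_k(x); normalise over all components.
Evaluate each component's likelihood at the observed value:
  f_1 = e^(−2.0)·2.0^7/7! = 0.00343709
  f_2 = e^(−6.6)·6.6^7/7! = 0.147243
  f_3 = e^(−11.7)·11.7^7/7! = 0.0493884
  f_4 = e^(−13.1)·13.1^7/7! = 0.0268665
Weight by the priors:
  P(Z=1)·f_1 = 0.23 × 0.00343709 = 0.00079053
  P(Z=2)·f_2 = 0.26 × 0.147243 = 0.0382831
  P(Z=3)·f_3 = 0.37 × 0.0493884 = 0.0182737
  P(Z=4)·f_4 = 0.14 × 0.0268665 = 0.00376131
Evidence: 0.00079053 + 0.0382831 + 0.0182737 + 0.00376131 = 0.0611086
Responsibility of Regime 3: 0.0182737 / 0.0611086 ≈ 0.299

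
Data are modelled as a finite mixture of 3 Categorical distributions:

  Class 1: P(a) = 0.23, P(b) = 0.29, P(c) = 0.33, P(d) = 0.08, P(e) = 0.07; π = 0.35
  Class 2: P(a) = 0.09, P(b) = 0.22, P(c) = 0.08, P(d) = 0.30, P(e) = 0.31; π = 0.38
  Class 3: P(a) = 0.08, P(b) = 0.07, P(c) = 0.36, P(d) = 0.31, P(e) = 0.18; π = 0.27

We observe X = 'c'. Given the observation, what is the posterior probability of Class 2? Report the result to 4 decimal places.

Posterior ∝ prior × likelihood, so P(k | x) ∝ w_k f_k(x); normalise over all components.
Component likelihoods at x = 'c':
  L_1 = P(c | comp) = 0.33
  L_2 = P(c | comp) = 0.08
  L_3 = P(c | comp) = 0.36
Prior × likelihood for each component:
  w_1·L_1 = 0.35 × 0.33 = 0.1155
  w_2·L_2 = 0.38 × 0.08 = 0.0304
  w_3·L_3 = 0.27 × 0.36 = 0.0972
Sum: 0.1155 + 0.0304 + 0.0972 = 0.2431
Responsibility of Class 2: 0.0304 / 0.2431 ≈ 0.1251

0.1251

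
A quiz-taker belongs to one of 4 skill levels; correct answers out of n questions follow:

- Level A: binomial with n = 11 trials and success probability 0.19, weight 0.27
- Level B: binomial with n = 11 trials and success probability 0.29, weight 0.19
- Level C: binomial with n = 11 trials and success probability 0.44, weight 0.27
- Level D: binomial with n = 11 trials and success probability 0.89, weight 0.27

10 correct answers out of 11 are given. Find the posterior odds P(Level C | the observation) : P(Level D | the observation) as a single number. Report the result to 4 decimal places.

0.0044

Since P(k|x) ∝ w_k f_k(x), the posterior odds are w_i f_i(x) / (w_j f_j(x)).
Binomial probabilities:
  p_A = C(11,10)·0.19^10·0.81^1 = 11·6.13107e-08·0.81 = 5.46278e-07
  p_B = C(11,10)·0.29^10·0.71^1 = 11·4.20707e-06·0.71 = 3.28572e-05
  p_C = C(11,10)·0.44^10·0.56^1 = 11·0.000271974·0.56 = 0.00167536
  p_D = C(11,10)·0.89^10·0.11^1 = 11·0.311817·0.11 = 0.377299
Posterior odds = (w_C·p_C) / (w_D·p_D) = (0.27·0.00167536) / (0.27·0.377299) = 0.000452347 / 0.101871 ≈ 0.0044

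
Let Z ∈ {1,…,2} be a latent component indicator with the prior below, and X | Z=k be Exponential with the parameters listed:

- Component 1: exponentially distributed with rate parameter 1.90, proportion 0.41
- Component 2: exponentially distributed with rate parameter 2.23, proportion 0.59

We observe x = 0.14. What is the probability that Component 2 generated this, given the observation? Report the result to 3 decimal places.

0.617

By Bayes' theorem, P(k | x) = π_k f_k(x) / Σ_j π_j f_j(x).
Exponential densities:
  L_1 = 1.90·e^(−1.90·0.14) = 1.90·e^(−0.2660) = 1.45623
  L_2 = 2.23·e^(−2.23·0.14) = 2.23·e^(−0.3122) = 1.63199
Weight by the priors:
  π_1·L_1 = 0.41 × 1.45623 = 0.597056
  π_2·L_2 = 0.59 × 1.63199 = 0.962876
Evidence: 0.597056 + 0.962876 = 1.55993
P(Component 2 | 0.14) ≈ 0.617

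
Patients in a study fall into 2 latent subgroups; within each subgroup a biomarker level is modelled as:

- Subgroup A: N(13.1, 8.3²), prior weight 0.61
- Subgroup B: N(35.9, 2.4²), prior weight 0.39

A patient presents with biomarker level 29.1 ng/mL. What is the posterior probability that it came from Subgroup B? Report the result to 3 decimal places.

0.204

Apply Bayes' rule: the posterior for each component is proportional to its prior times its likelihood at x.
Component likelihoods at x = 29.1 ng/mL:
  L_A = (1/(8.3·√(2π)))·exp(−(29.1−13.1)²/(2·8.3²)) = 0.048065·exp(-1.85803) = 0.00749718
  L_B = (1/(2.4·√(2π)))·exp(−(29.1−35.9)²/(2·2.4²)) = 0.166226·exp(-4.01389) = 0.00300254
Prior × likelihood for each component:
  π_A·L_A = 0.61 × 0.00749718 = 0.00457328
  π_B·L_B = 0.39 × 0.00300254 = 0.00117099
Denominator: 0.00457328 + 0.00117099 = 0.00574427
So the posterior for Subgroup B is 0.00117099 / 0.00574427 ≈ 0.204.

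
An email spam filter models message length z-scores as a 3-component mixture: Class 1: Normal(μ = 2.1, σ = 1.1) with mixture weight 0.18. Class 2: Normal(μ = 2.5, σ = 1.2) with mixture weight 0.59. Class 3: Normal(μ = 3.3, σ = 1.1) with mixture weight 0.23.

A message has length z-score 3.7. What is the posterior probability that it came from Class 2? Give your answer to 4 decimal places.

The responsibility of component k is P(Z=k) f_k(x) divided by Σ_j P(Z=j) f_j(x).
Normal densities:
  f_1 = 0.125921
  f_2 = 0.201642
  f_3 = 0.339472
Weight by the priors:
  P(Z=1)·f_1 = 0.18 × 0.125921 = 0.0226658
  P(Z=2)·f_2 = 0.59 × 0.201642 = 0.118969
  P(Z=3)·f_3 = 0.23 × 0.339472 = 0.0780785
Normaliser: 0.0226658 + 0.118969 + 0.0780785 = 0.219713
So the posterior for Class 2 is 0.118969 / 0.219713 ≈ 0.5415.

0.5415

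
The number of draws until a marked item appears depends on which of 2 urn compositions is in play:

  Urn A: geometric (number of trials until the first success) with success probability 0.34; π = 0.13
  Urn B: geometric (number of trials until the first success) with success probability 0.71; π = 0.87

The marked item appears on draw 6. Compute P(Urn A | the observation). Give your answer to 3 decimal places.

Posterior ∝ prior × likelihood, so P(k | x) ∝ P(Z=k) f_k(x); normalise over all components.
Geometric probabilities:
  f_A = 0.34·(1−0.34)^5 = 0.34·0.125233 = 0.0425793
  f_B = 0.71·(1−0.71)^5 = 0.71·0.00205111 = 0.00145629
Unnormalised posteriors:
  P(Z=A)·f_A = 0.13 × 0.0425793 = 0.00553531
  P(Z=B)·f_B = 0.87 × 0.00145629 = 0.00126697
Normaliser: 0.00553531 + 0.00126697 = 0.00680228
Responsibility of Urn A: 0.00553531 / 0.00680228 ≈ 0.814

0.814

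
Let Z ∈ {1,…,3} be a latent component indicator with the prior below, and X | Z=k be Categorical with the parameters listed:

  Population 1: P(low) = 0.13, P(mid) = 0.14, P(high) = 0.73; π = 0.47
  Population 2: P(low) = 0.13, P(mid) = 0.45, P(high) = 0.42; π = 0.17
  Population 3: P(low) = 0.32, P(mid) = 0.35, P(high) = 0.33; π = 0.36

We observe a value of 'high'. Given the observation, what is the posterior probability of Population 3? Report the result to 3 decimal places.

Posterior ∝ prior × likelihood, so P(k | x) ∝ π_k f_k(x); normalise over all components.
Component likelihoods at x = 'high':
  L_1 = 0.73
  L_2 = 0.42
  L_3 = 0.33
Weight by the priors:
  π_1·L_1 = 0.47 × 0.73 = 0.3431
  π_2·L_2 = 0.17 × 0.42 = 0.0714
  π_3·L_3 = 0.36 × 0.33 = 0.1188
Normaliser: 0.3431 + 0.0714 + 0.1188 = 0.5333
Responsibility of Population 3: 0.1188 / 0.5333 ≈ 0.223

0.223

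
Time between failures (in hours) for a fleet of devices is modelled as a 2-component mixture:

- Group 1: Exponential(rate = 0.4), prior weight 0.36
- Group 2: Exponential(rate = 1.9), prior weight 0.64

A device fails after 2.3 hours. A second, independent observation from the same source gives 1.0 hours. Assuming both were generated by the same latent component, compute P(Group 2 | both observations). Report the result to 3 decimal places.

0.221

Posterior ∝ prior × likelihood, so P(k | x) ∝ π_k f_k(x); normalise over all components.
Since both observations come from the same component, the likelihood for component k is f_k(x₁)·f_k(x₂).
  f_1 = [0.4·e^(−0.4·2.3) = 0.4·e^(−0.9200) = 0.159408] × [0.268128] = 0.0427416
  f_2 = [1.9·e^(−1.9·2.3) = 1.9·e^(−4.3700) = 0.0240374] × [0.28418] = 0.00683095
Weight by the priors:
  π_1·f_1 = 0.36 × 0.0427416 = 0.015387
  π_2·f_2 = 0.64 × 0.00683095 = 0.0043718
Sum: 0.015387 + 0.0043718 = 0.0197588
P(Group 2 | x₁,x₂) ≈ 0.221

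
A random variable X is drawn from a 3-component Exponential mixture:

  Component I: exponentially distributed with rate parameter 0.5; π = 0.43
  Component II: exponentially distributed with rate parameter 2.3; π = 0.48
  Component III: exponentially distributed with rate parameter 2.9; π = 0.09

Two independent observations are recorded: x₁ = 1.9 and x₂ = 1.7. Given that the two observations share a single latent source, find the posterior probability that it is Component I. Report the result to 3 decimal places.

0.964

P(component k | x) = w_k·f_k(x) / marginal(x), where marginal(x) = Σ_j w_j·f_j(x).
Since both observations come from the same component, the likelihood for component k is f_k(x₁)·f_k(x₂).
  f_I = [0.5·e^(−0.5·1.9) = 0.5·e^(−0.9500) = 0.193371] × [0.213707] = 0.0413247
  f_II = [2.3·e^(−2.3·1.9) = 2.3·e^(−4.3700) = 0.0290979] × [0.0460932] = 0.00134121
  f_III = [2.9·e^(−2.9·1.9) = 2.9·e^(−5.5100) = 0.0117337] × [0.0209569] = 0.000245902
Prior × likelihood for each component:
  w_I·f_I = 0.43 × 0.0413247 = 0.0177696
  w_II·f_II = 0.48 × 0.00134121 = 0.000643782
  w_III·f_III = 0.09 × 0.000245902 = 2.21312e-05
Evidence: 0.0177696 + 0.000643782 + 2.21312e-05 = 0.0184355
Responsibility of Component I: 0.0177696 / 0.0184355 ≈ 0.964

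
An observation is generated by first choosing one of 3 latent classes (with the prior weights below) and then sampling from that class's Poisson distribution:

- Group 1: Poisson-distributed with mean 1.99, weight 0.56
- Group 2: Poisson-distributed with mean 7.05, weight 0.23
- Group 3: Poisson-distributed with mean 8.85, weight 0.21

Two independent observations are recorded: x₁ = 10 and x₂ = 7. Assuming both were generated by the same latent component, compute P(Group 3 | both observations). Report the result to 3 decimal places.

0.544

Posterior ∝ prior × likelihood, so P(k | x) ∝ w_k f_k(x); normalise over all components.
Since both observations come from the same component, the likelihood for component k is f_k(x₁)·f_k(x₂).
  L_1 = [3.66878e-05] × [0.00335193] = 1.22975e-07
  L_2 = [0.0725023] × [0.148976] = 0.0108011
  L_3 = [0.116456] × [0.120967] = 0.0140874
Prior × likelihood for each component:
  w_1·L_1 = 0.56 × 1.22975e-07 = 6.8866e-08
  w_2·L_2 = 0.23 × 0.0108011 = 0.00248426
  w_3·L_3 = 0.21 × 0.0140874 = 0.00295835
Sum: 6.8866e-08 + 0.00248426 + 0.00295835 = 0.00544268
So the posterior for Group 3 is 0.00295835 / 0.00544268 ≈ 0.544.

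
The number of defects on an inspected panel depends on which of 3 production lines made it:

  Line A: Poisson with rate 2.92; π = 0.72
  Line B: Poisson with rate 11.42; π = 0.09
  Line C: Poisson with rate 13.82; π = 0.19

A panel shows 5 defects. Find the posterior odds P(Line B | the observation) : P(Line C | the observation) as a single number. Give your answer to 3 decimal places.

2.012

Posterior odds = (π_i f_i(x)) / (π_j f_j(x)); the normalising sum cancels.
Evaluate each component's likelihood at the observed value:
  L_A = 0.0954098
  L_B = 0.0177626
  L_C = 0.00418224
Odds = (0.09/0.19) × (0.0177626/0.00418224) = 0.473684 × 4.24714 ≈ 2.012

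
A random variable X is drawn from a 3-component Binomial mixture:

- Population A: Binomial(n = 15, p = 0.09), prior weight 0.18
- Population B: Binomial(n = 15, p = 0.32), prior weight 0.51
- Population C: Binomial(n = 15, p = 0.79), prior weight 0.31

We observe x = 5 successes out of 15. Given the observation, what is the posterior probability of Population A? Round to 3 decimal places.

The responsibility of component k is P(Z=k) f_k(x) divided by Σ_j P(Z=j) f_j(x).
Binomial probabilities:
  p_A = C(15,5)·0.09^5·0.91^10 = 3003·5.9049e-06·0.389416 = 0.00690529
  p_B = C(15,5)·0.32^5·0.68^10 = 3003·0.00335544·0.0211392 = 0.213007
  p_C = C(15,5)·0.79^5·0.21^10 = 3003·0.307706·1.66799e-07 = 0.000154129
Weight by the priors:
  P(Z=A)·p_A = 0.18 × 0.00690529 = 0.00124295
  P(Z=B)·p_B = 0.51 × 0.213007 = 0.108634
  P(Z=C)·p_C = 0.31 × 0.000154129 = 4.77799e-05
Denominator: 0.00124295 + 0.108634 + 4.77799e-05 = 0.109924
So the posterior for Population A is 0.00124295 / 0.109924 ≈ 0.011.

0.011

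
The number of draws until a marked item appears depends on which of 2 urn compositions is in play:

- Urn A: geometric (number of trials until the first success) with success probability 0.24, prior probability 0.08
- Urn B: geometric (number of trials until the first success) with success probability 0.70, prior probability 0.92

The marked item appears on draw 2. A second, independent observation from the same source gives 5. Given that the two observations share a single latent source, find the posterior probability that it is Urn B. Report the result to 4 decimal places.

The responsibility of component k is w_k f_k(x) divided by Σ_j w_j f_j(x).
Since both observations come from the same component, the likelihood for component k is f_k(x₁)·f_k(x₂).
  p_A = [0.1824] × [0.0800692] = 0.0146046
  p_B = [0.21] × [0.00567] = 0.0011907
Unnormalised posteriors:
  w_A·p_A = 0.08 × 0.0146046 = 0.00116837
  w_B·p_B = 0.92 × 0.0011907 = 0.00109544
Sum: 0.00116837 + 0.00109544 = 0.00226381
Responsibility of Urn B: 0.00109544 / 0.00226381 ≈ 0.4839

0.4839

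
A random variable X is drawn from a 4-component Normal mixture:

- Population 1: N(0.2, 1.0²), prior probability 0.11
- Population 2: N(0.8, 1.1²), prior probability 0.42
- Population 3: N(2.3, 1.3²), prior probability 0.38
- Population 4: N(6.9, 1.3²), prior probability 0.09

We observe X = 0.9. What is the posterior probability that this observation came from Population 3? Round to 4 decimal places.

Posterior ∝ prior × likelihood, so P(k | x) ∝ π_k f_k(x); normalise over all components.
Evaluate each component's likelihood at the observed value:
  L_1 = (1/(1.0·√(2π)))·exp(−(0.9−0.2)²/(2·1.0²)) = 0.398942·exp(-0.24500) = 0.312254
  L_2 = (1/(1.1·√(2π)))·exp(−(0.9−0.8)²/(2·1.1²)) = 0.362675·exp(-0.00413) = 0.361179
  L_3 = (1/(1.3·√(2π)))·exp(−(0.9−2.3)²/(2·1.3²)) = 0.306879·exp(-0.57988) = 0.171841
  L_4 = (1/(1.3·√(2π)))·exp(−(0.9−6.9)²/(2·1.3²)) = 0.306879·exp(-10.65089) = 7.26683e-06
Multiply by the mixture weights:
  π_1·L_1 = 0.11 × 0.312254 = 0.0343479
  π_2·L_2 = 0.42 × 0.361179 = 0.151695
  π_3·L_3 = 0.38 × 0.171841 = 0.0652997
  π_4·L_4 = 0.09 × 7.26683e-06 = 6.54015e-07
Evidence: 0.0343479 + 0.151695 + 0.0652997 + 6.54015e-07 = 0.251344
Responsibility of Population 3: 0.0652997 / 0.251344 ≈ 0.2598

0.2598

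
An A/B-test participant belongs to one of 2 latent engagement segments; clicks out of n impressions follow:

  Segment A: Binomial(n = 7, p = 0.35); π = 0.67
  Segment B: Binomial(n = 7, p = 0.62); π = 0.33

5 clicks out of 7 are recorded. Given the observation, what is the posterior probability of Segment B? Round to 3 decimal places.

0.746

Apply Bayes' rule: the posterior for each component is proportional to its prior times its likelihood at x.
Component likelihoods at x = 5 clicks out of 7:
  p_A = C(7,5)·0.35^5·0.65^2 = 21·0.00525219·0.4225 = 0.0466
  p_B = C(7,5)·0.62^5·0.38^2 = 21·0.0916133·0.1444 = 0.277808
Prior × likelihood for each component:
  P(Z=A)·p_A = 0.67 × 0.0466 = 0.031222
  P(Z=B)·p_B = 0.33 × 0.277808 = 0.0916767
Evidence: 0.031222 + 0.0916767 = 0.122899
Responsibility of Segment B: 0.0916767 / 0.122899 ≈ 0.746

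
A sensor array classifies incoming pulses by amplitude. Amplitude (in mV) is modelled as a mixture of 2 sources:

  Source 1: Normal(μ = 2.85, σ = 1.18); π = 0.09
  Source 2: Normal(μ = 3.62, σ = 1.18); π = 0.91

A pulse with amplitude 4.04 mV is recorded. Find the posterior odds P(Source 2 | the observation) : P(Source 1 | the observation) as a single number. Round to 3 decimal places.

Only the two components matter; the odds are (w_i f_i(x)) / (w_j f_j(x)).
Normal densities:
  f_1 = (1/(1.18·√(2π)))·exp(−(4.04−2.85)²/(2·1.18²)) = 0.338087·exp(-0.50851) = 0.203322
  f_2 = (1/(1.18·√(2π)))·exp(−(4.04−3.62)²/(2·1.18²)) = 0.338087·exp(-0.06334) = 0.317335
0.288775 / 0.018299 ≈ 15.781

15.781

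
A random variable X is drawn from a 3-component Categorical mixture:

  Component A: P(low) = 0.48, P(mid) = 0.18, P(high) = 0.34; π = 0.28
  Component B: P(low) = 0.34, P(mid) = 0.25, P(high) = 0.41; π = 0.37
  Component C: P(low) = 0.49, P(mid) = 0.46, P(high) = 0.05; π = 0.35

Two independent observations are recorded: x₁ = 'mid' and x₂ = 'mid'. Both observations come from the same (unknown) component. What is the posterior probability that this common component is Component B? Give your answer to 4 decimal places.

By Bayes' theorem, P(k | x) = w_k f_k(x) / Σ_j w_j f_j(x).
Since both observations come from the same component, the likelihood for component k is f_k(x₁)·f_k(x₂).
  L_A = [P(mid | comp) = 0.18] × [0.18] = 0.0324
  L_B = [P(mid | comp) = 0.25] × [0.25] = 0.0625
  L_C = [P(mid | comp) = 0.46] × [0.46] = 0.2116
Multiply by the mixture weights:
  w_A·L_A = 0.28 × 0.0324 = 0.009072
  w_B·L_B = 0.37 × 0.0625 = 0.023125
  w_C·L_C = 0.35 × 0.2116 = 0.07406
Marginal: 0.009072 + 0.023125 + 0.07406 = 0.106257
P(Component B | x₁, x₂) ≈ 0.2176

0.2176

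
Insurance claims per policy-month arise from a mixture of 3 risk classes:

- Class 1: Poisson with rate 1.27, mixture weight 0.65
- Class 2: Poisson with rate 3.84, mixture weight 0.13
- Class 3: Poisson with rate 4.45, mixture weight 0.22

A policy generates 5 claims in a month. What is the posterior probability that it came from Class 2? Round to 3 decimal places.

Apply Bayes' rule: the posterior for each component is proportional to its prior times its likelihood at x.
Poisson probabilities:
  L_1 = 0.00773185
  L_2 = 0.149549
  L_3 = 0.169828
Prior × likelihood for each component:
  w_1·L_1 = 0.65 × 0.00773185 = 0.0050257
  w_2·L_2 = 0.13 × 0.149549 = 0.0194414
  w_3·L_3 = 0.22 × 0.169828 = 0.0373621
Marginal: 0.0050257 + 0.0194414 + 0.0373621 = 0.0618292
P(Class 2 | data) = 0.0194414 / 0.0618292 ≈ 0.314

0.314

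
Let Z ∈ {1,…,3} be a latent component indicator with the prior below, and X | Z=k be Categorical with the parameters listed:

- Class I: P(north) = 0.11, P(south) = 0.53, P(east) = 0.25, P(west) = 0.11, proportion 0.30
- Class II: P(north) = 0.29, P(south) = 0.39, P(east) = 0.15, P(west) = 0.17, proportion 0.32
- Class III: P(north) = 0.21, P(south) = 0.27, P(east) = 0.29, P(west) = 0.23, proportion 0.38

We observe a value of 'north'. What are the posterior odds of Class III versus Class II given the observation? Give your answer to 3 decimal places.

0.860

Since P(k|x) ∝ π_k f_k(x), the posterior odds are π_i f_i(x) / (π_j f_j(x)).
Component likelihoods at x = 'north':
  p_I = 0.11
  p_II = 0.29
  p_III = 0.21
Posterior odds = (π_III·p_III) / (π_II·p_II) = (0.38·0.21) / (0.32·0.29) = 0.0798 / 0.0928 ≈ 0.860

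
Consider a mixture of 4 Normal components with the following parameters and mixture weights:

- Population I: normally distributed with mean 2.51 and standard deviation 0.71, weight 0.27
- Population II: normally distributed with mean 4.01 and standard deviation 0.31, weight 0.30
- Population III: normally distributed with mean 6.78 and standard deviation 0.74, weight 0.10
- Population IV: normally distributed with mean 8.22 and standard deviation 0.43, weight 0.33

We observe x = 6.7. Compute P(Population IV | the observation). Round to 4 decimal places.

0.0109

P(component k | x) = P(Z=k)·f_k(x) / marginal(x), where marginal(x) = Σ_j P(Z=j)·f_j(x).
Evaluate each component's likelihood at the observed value:
  f_I = 1.53868e-08
  f_II = 5.73959e-17
  f_III = 0.53597
  f_IV = 0.00179514
Prior × likelihood for each component:
  P(Z=I)·f_I = 0.27 × 1.53868e-08 = 4.15442e-09
  P(Z=II)·f_II = 0.30 × 5.73959e-17 = 1.72188e-17
  P(Z=III)·f_III = 0.10 × 0.53597 = 0.053597
  P(Z=IV)·f_IV = 0.33 × 0.00179514 = 0.000592398
Normaliser: 4.15442e-09 + 1.72188e-17 + 0.053597 + 0.000592398 = 0.0541894
P(Population IV | data) ≈ 0.0109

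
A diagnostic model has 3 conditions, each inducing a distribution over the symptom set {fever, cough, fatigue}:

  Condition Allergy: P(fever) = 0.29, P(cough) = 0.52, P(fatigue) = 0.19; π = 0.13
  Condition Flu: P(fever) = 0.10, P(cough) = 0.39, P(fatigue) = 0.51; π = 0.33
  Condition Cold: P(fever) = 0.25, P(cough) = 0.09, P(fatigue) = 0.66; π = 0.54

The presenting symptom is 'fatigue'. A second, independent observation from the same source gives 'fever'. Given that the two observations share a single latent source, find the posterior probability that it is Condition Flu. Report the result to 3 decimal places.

0.149

By Bayes' theorem, P(k | x) = π_k f_k(x) / Σ_j π_j f_j(x).
Since both observations come from the same component, the likelihood for component k is f_k(x₁)·f_k(x₂).
  f_Allergy = [P(fatigue | comp) = 0.19] × [0.29] = 0.0551
  f_Flu = [P(fatigue | comp) = 0.51] × [0.1] = 0.051
  f_Cold = [P(fatigue | comp) = 0.66] × [0.25] = 0.165
Weight by the priors:
  π_Allergy·f_Allergy = 0.13 × 0.0551 = 0.007163
  π_Flu·f_Flu = 0.33 × 0.051 = 0.01683
  π_Cold·f_Cold = 0.54 × 0.165 = 0.0891
Denominator: 0.007163 + 0.01683 + 0.0891 = 0.113093
Responsibility of Condition Flu: 0.01683 / 0.113093 ≈ 0.149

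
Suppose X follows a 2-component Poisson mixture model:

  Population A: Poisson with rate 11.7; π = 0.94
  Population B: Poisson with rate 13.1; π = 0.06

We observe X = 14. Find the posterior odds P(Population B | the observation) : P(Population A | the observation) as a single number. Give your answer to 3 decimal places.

Posterior odds = (w_i f_i(x)) / (w_j f_j(x)); the normalising sum cancels.
Evaluate each component's likelihood at the observed value:
  p_A = 0.0856936
  p_B = 0.102833
Odds = (0.06/0.94) × (0.102833/0.0856936) = 0.0638298 × 1.20001 ≈ 0.077

0.077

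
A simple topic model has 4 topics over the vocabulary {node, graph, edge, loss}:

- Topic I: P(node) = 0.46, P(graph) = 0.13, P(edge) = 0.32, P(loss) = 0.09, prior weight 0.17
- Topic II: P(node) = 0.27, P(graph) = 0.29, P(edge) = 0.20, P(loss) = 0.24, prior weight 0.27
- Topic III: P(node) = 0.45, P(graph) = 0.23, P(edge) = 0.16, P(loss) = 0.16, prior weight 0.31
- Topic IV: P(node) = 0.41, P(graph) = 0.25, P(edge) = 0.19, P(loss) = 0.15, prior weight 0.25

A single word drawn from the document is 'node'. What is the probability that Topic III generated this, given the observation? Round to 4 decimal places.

0.3549

By Bayes' theorem, P(k | x) = π_k f_k(x) / Σ_j π_j f_j(x).
Categorical probabilities:
  f_I = 0.46
  f_II = 0.27
  f_III = 0.45
  f_IV = 0.41
Weight by the priors:
  π_I·f_I = 0.17 × 0.46 = 0.0782
  π_II·f_II = 0.27 × 0.27 = 0.0729
  π_III·f_III = 0.31 × 0.45 = 0.1395
  π_IV·f_IV = 0.25 × 0.41 = 0.1025
Marginal: 0.0782 + 0.0729 + 0.1395 + 0.1025 = 0.3931
P(Topic III | x) ≈ 0.3549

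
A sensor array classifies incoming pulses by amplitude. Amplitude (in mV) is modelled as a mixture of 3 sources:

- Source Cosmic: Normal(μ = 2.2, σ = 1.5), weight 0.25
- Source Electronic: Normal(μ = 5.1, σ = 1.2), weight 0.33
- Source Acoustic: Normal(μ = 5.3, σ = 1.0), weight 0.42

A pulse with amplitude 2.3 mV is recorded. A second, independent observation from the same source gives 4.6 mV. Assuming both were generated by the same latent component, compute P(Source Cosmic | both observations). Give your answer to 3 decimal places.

Posterior ∝ prior × likelihood, so P(k | x) ∝ π_k f_k(x); normalise over all components.
Since both observations come from the same component, the likelihood for component k is f_k(x₁)·f_k(x₂).
  p_Cosmic = [(1/(1.5·√(2π)))·exp(−(2.3−2.2)²/(2·1.5²)) = 0.265962·exp(-0.00222) = 0.265371] × [0.0739472] = 0.0196235
  p_Electronic = [(1/(1.2·√(2π)))·exp(−(2.3−5.1)²/(2·1.2²)) = 0.332452·exp(-2.72222) = 0.0218516] × [0.30481] = 0.00666059
  p_Acoustic = [(1/(1.0·√(2π)))·exp(−(2.3−5.3)²/(2·1.0²)) = 0.398942·exp(-4.50000) = 0.00443185] × [0.312254] = 0.00138386
Prior × likelihood for each component:
  π_Cosmic·p_Cosmic = 0.25 × 0.0196235 = 0.00490586
  π_Electronic·p_Electronic = 0.33 × 0.00666059 = 0.00219799
  π_Acoustic·p_Acoustic = 0.42 × 0.00138386 = 0.000581222
Evidence: 0.00490586 + 0.00219799 + 0.000581222 = 0.00768508
Responsibility of Source Cosmic: 0.00490586 / 0.00768508 ≈ 0.638

0.638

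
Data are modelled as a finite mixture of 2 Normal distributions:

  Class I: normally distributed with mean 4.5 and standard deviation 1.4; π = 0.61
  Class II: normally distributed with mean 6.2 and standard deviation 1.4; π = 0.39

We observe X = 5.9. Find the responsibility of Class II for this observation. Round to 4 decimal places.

P(component k | x) = π_k·f_k(x) / marginal(x), where marginal(x) = Σ_j π_j·f_j(x).
Normal densities:
  f_I = 0.172836
  f_II = 0.278491
Multiply by the mixture weights:
  π_I·f_I = 0.61 × 0.172836 = 0.10543
  π_II·f_II = 0.39 × 0.278491 = 0.108611
Marginal: 0.10543 + 0.108611 = 0.214042
So the posterior for Class II is 0.108611 / 0.214042 ≈ 0.5074.

0.5074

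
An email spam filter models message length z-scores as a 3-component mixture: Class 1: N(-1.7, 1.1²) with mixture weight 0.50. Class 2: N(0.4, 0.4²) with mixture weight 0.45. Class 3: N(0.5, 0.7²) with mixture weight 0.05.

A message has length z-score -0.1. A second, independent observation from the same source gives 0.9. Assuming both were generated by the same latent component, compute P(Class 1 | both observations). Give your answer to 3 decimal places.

0.013

P(component k | x) = w_k·f_k(x) / marginal(x), where marginal(x) = Σ_j w_j·f_j(x).
Since both observations come from the same component, the likelihood for component k is f_k(x₁)·f_k(x₂).
  p_1 = [(1/(1.1·√(2π)))·exp(−(-0.1−-1.7)²/(2·1.1²)) = 0.362675·exp(-1.05785) = 0.125921] × [0.0222006] = 0.00279552
  p_2 = [(1/(0.4·√(2π)))·exp(−(-0.1−0.4)²/(2·0.4²)) = 0.997356·exp(-0.78125) = 0.456623] × [0.456623] = 0.208504
  p_3 = [(1/(0.7·√(2π)))·exp(−(-0.1−0.5)²/(2·0.7²)) = 0.569918·exp(-0.36735) = 0.394707] × [0.484068] = 0.191065
Prior × likelihood for each component:
  w_1·p_1 = 0.50 × 0.00279552 = 0.00139776
  w_2·p_2 = 0.45 × 0.208504 = 0.0938269
  w_3·p_3 = 0.05 × 0.191065 = 0.00955327
Sum: 0.00139776 + 0.0938269 + 0.00955327 = 0.104778
Responsibility of Class 1: 0.00139776 / 0.104778 ≈ 0.013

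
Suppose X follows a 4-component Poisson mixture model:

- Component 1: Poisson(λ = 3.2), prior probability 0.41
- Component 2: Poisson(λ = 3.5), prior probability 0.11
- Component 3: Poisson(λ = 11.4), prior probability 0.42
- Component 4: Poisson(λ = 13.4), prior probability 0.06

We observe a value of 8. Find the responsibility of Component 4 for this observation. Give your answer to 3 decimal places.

0.056

P(component k | x) = w_k·f_k(x) / marginal(x), where marginal(x) = Σ_j w_j·f_j(x).
Poisson probabilities:
  f_1 = e^(−3.2)·3.2^8/8! = 0.0111157
  f_2 = e^(−3.5)·3.5^8/8! = 0.0168653
  f_3 = e^(−11.4)·11.4^8/8! = 0.0792066
  f_4 = e^(−13.4)·13.4^8/8! = 0.0390636
Prior × likelihood for each component:
  w_1·f_1 = 0.41 × 0.0111157 = 0.00455744
  w_2·f_2 = 0.11 × 0.0168653 = 0.00185518
  w_3·f_3 = 0.42 × 0.0792066 = 0.0332668
  w_4·f_4 = 0.06 × 0.0390636 = 0.00234381
Marginal: 0.00455744 + 0.00185518 + 0.0332668 + 0.00234381 = 0.0420232
P(Component 4 | x) = 0.00234381 / 0.0420232 ≈ 0.056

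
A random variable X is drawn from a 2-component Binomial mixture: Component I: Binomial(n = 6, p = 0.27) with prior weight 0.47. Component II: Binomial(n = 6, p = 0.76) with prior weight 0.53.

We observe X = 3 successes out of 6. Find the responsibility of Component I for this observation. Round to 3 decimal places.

0.528

By Bayes' theorem, P(k | x) = π_k f_k(x) / Σ_j π_j f_j(x).
Evaluate each component's likelihood at the observed value:
  f_I = 0.15314
  f_II = 0.121368
Multiply by the mixture weights:
  π_I·f_I = 0.47 × 0.15314 = 0.071976
  π_II·f_II = 0.53 × 0.121368 = 0.0643251
Denominator: 0.071976 + 0.0643251 = 0.136301
P(Component I | 3 successes out of 6) ≈ 0.528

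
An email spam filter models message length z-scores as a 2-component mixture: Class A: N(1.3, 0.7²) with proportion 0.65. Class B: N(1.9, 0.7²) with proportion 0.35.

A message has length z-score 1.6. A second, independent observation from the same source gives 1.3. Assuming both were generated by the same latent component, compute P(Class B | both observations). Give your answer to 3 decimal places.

The responsibility of component k is P(Z=k) f_k(x) divided by Σ_j P(Z=j) f_j(x).
Since both observations come from the same component, the likelihood for component k is f_k(x₁)·f_k(x₂).
  p_A = [0.51991] × [0.569918] = 0.296306
  p_B = [0.51991] × [0.394707] = 0.205212
Prior × likelihood for each component:
  P(Z=A)·p_A = 0.65 × 0.296306 = 0.192599
  P(Z=B)·p_B = 0.35 × 0.205212 = 0.0718243
Marginal: 0.192599 + 0.0718243 = 0.264423
P(Class B | x₁,x₂) = 0.0718243 / 0.264423 ≈ 0.272

0.272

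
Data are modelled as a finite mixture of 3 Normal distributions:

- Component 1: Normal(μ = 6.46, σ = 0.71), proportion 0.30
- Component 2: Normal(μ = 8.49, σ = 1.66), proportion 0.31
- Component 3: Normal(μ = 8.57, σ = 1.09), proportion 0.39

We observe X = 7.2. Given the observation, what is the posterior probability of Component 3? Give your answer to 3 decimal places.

0.297

Posterior ∝ prior × likelihood, so P(k | x) ∝ π_k f_k(x); normalise over all components.
Component likelihoods at x = 7.2:
  L_1 = 0.326412
  L_2 = 0.177692
  L_3 = 0.166129
Weight by the priors:
  π_1·L_1 = 0.30 × 0.326412 = 0.0979236
  π_2·L_2 = 0.31 × 0.177692 = 0.0550844
  π_3·L_3 = 0.39 × 0.166129 = 0.0647903
Normaliser: 0.0979236 + 0.0550844 + 0.0647903 = 0.217798
P(Component 3 | data) = 0.0647903 / 0.217798 ≈ 0.297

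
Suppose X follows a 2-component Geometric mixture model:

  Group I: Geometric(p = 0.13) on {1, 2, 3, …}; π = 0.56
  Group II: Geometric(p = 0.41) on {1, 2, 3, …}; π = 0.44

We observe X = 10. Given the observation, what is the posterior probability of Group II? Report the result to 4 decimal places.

The responsibility of component k is π_k f_k(x) divided by Σ_j π_j f_j(x).
Geometric probabilities:
  p_I = 0.0371207
  p_II = 0.00355183
Unnormalised posteriors:
  π_I·p_I = 0.56 × 0.0371207 = 0.0207876
  π_II·p_II = 0.44 × 0.00355183 = 0.0015628
Evidence: 0.0207876 + 0.0015628 = 0.0223504
P(Group II | 10) ≈ 0.0699

0.0699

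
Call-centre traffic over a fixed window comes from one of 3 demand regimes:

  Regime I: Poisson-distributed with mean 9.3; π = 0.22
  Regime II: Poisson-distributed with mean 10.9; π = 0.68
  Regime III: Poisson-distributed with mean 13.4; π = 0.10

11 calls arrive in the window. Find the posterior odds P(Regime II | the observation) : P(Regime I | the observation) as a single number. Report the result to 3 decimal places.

3.578

Only the two components matter; the odds are (P(Z=i) f_i(x)) / (P(Z=j) f_j(x)).
Evaluate each component's likelihood at the observed value:
  L_I = 0.10309
  L_II = 0.119323
  L_III = 0.0949404
Posterior odds = (P(Z=II)·L_II) / (P(Z=I)·L_I) = (0.68·0.119323) / (0.22·0.10309) = 0.08114 / 0.0226799 ≈ 3.578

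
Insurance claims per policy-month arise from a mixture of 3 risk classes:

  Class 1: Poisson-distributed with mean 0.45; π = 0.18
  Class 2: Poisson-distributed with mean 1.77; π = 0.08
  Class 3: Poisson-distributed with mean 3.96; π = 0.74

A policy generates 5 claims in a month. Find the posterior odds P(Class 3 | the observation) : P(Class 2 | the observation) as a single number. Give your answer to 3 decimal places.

58.029

Since P(k|x) ∝ w_k f_k(x), the posterior odds are w_i f_i(x) / (w_j f_j(x)).
Evaluate each component's likelihood at the observed value:
  f_1 = e^(−0.45)·0.45^5/5! = 9.80503e-05
  f_2 = e^(−1.77)·1.77^5/5! = 0.0246595
  f_3 = e^(−3.96)·3.96^5/5! = 0.154699
0.114478 / 0.00197276 ≈ 58.029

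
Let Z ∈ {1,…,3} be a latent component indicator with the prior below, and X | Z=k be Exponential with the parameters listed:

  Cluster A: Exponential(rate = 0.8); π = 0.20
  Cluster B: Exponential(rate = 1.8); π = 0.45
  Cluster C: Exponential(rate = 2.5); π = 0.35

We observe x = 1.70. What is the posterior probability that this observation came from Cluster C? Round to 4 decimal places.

0.1364

The responsibility of component k is w_k f_k(x) divided by Σ_j w_j f_j(x).
Component likelihoods at x = 1.70:
  p_A = 0.8·e^(−0.8·1.70) = 0.8·e^(−1.3600) = 0.205329
  p_B = 1.8·e^(−1.8·1.70) = 1.8·e^(−3.0600) = 0.0843979
  p_C = 2.5·e^(−2.5·1.70) = 2.5·e^(−4.2500) = 0.0356606
Weight by the priors:
  w_A·p_A = 0.20 × 0.205329 = 0.0410657
  w_B·p_B = 0.45 × 0.0843979 = 0.037979
  w_C·p_C = 0.35 × 0.0356606 = 0.0124812
Evidence: 0.0410657 + 0.037979 + 0.0124812 = 0.091526
P(Cluster C | the observation) = 0.0124812 / 0.091526 ≈ 0.1364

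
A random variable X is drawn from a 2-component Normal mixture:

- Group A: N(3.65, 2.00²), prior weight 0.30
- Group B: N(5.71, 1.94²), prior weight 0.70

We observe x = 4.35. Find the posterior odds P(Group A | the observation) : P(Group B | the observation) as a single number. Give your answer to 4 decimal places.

0.4999

Only the two components matter; the odds are (P(Z=i) f_i(x)) / (P(Z=j) f_j(x)).
Evaluate each component's likelihood at the observed value:
  L_A = (1/(2.00·√(2π)))·exp(−(4.35−3.65)²/(2·2.00²)) = 0.199471·exp(-0.06125) = 0.18762
  L_B = (1/(1.94·√(2π)))·exp(−(4.35−5.71)²/(2·1.94²)) = 0.205640·exp(-0.24572) = 0.160839
Posterior odds = (P(Z=A)·L_A) / (P(Z=B)·L_B) = (0.30·0.18762) / (0.70·0.160839) = 0.0562861 / 0.112588 ≈ 0.4999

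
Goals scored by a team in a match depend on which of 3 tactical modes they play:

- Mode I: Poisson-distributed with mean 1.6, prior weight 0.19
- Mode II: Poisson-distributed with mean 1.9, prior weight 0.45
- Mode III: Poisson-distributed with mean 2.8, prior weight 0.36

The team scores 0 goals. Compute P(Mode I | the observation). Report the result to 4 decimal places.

0.3007

Posterior ∝ prior × likelihood, so P(k | x) ∝ w_k f_k(x); normalise over all components.
Component likelihoods at x = 0 goals:
  L_I = 0.201897
  L_II = 0.149569
  L_III = 0.0608101
Unnormalised posteriors:
  w_I·L_I = 0.19 × 0.201897 = 0.0383603
  w_II·L_II = 0.45 × 0.149569 = 0.0673059
  w_III·L_III = 0.36 × 0.0608101 = 0.0218916
Normaliser: 0.0383603 + 0.0673059 + 0.0218916 = 0.127558
So the posterior for Mode I is 0.0383603 / 0.127558 ≈ 0.3007.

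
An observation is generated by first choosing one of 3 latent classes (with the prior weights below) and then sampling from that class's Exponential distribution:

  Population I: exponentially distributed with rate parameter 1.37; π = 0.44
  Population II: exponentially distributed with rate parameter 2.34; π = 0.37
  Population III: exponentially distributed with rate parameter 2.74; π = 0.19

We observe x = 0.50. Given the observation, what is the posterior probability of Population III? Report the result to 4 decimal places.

0.1877

Posterior ∝ prior × likelihood, so P(k | x) ∝ π_k f_k(x); normalise over all components.
Component likelihoods at x = 0.50:
  L_I = 0.690604
  L_II = 0.726259
  L_III = 0.696253
Unnormalised posteriors:
  π_I·L_I = 0.44 × 0.690604 = 0.303866
  π_II·L_II = 0.37 × 0.726259 = 0.268716
  π_III·L_III = 0.19 × 0.696253 = 0.132288
Normaliser: 0.303866 + 0.268716 + 0.132288 = 0.704869
Responsibility of Population III: 0.132288 / 0.704869 ≈ 0.1877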